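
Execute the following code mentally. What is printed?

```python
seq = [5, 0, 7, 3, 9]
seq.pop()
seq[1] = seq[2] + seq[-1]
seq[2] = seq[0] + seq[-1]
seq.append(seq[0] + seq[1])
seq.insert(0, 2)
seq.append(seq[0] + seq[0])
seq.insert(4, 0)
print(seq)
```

pop() removes 9 → [5, 0, 7, 3]
seq[1] = seq[2]+seq[-1] = 7+3 = 10 → [5, 10, 7, 3]
seq[2] = seq[0]+seq[-1] = 5+3 = 8 → [5, 10, 8, 3]
append seq[0]+seq[1] = 5+10 = 15 → [5, 10, 8, 3, 15]
insert 2 at 0 → [2, 5, 10, 8, 3, 15]
append seq[0]+seq[0] = 2+2 = 4 → [2, 5, 10, 8, 3, 15, 4]
insert 0 at 4 → [2, 5, 10, 8, 0, 3, 15, 4]

[2, 5, 10, 8, 0, 3, 15, 4]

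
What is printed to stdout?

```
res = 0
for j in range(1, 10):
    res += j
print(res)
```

j=1: res = 0+1 = 1
j=2: res = 1+2 = 3
j=3: res = 3+3 = 6
j=4: res = 6+4 = 10
j=5: res = 10+5 = 15
j=6: res = 15+6 = 21
j=7: res = 21+7 = 28
j=8: res = 28+8 = 36
j=9: res = 36+9 = 45

45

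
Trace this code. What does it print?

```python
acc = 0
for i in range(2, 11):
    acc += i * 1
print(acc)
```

i=2: acc = 0+2*1 = 2
i=3: acc = 2+3*1 = 5
i=4: acc = 5+4*1 = 9
i=5: acc = 9+5*1 = 14
i=6: acc = 14+6*1 = 20
i=7: acc = 20+7*1 = 27
i=8: acc = 27+8*1 = 35
i=9: acc = 35+9*1 = 44
i=10: acc = 44+10*1 = 54

54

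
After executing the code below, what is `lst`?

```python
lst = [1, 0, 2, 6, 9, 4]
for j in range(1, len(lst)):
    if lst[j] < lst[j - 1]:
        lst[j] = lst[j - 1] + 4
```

[1, 5, 9, 13, 17, 21]

j=1: 0<1, lst[1] = 1+4 = 5 → [1, 5, 2, 6, 9, 4]
j=2: 2<5, lst[2] = 5+4 = 9 → [1, 5, 9, 6, 9, 4]
j=3: 6<9, lst[3] = 9+4 = 13 → [1, 5, 9, 13, 9, 4]
j=4: 9<13, lst[4] = 13+4 = 17 → [1, 5, 9, 13, 17, 4]
j=5: 4<17, lst[5] = 17+4 = 21 → [1, 5, 9, 13, 17, 21]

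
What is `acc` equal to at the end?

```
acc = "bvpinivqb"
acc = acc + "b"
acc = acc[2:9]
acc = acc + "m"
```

'pinivqbm'

+ 'b' → 'bvpinivqbb'
slice [2:9] → 'pinivqb'
+ 'm' → 'pinivqbm'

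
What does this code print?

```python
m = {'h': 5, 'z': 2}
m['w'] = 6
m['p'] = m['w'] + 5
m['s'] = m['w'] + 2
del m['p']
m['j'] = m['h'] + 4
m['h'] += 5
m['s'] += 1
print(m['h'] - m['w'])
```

4

m['w'] = 6 → {'h': 5, 'z': 2, 'w': 6}
m['p'] = m['w']+5 = 11 → {'h': 5, 'z': 2, 'w': 6, 'p': 11}
m['s'] = m['w']+2 = 8 → {'h': 5, 'z': 2, 'w': 6, 'p': 11, 's': 8}
del 'p' → {'h': 5, 'z': 2, 'w': 6, 's': 8}
m['j'] = m['h']+4 = 9 → {'h': 5, 'z': 2, 'w': 6, 's': 8, 'j': 9}
m['h'] = 5+5 = 10 → {'h': 10, 'z': 2, 'w': 6, 's': 8, 'j': 9}
m['s'] = 8+1 = 9 → {'h': 10, 'z': 2, 'w': 6, 's': 9, 'j': 9}
m['h']-m['w'] = 10-6 = 4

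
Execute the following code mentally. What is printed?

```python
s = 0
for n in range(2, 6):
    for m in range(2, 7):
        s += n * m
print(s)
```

n=2,m=2: s = 0+4 = 4
n=2,m=3: s = 4+6 = 10
n=2,m=4: s = 10+8 = 18
n=2,m=5: s = 18+10 = 28
n=2,m=6: s = 28+12 = 40
n=3,m=2: s = 40+6 = 46
n=3,m=3: s = 46+9 = 55
n=3,m=4: s = 55+12 = 67
n=3,m=5: s = 67+15 = 82
n=3,m=6: s = 82+18 = 100
n=4,m=2: s = 100+8 = 108
n=4,m=3: s = 108+12 = 120
n=4,m=4: s = 120+16 = 136
n=4,m=5: s = 136+20 = 156
n=4,m=6: s = 156+24 = 180
n=5,m=2: s = 180+10 = 190
n=5,m=3: s = 190+15 = 205
n=5,m=4: s = 205+20 = 225
n=5,m=5: s = 225+25 = 250
n=5,m=6: s = 250+30 = 280

280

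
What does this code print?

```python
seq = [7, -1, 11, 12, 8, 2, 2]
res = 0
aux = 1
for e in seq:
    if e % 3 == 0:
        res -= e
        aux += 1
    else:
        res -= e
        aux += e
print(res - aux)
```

-72

e=7: not %3==0, res = 0-7 = -7; aux=8
e=-1: not %3==0, res = (-7)-(-1) = -6; aux=7
e=11: not %3==0, res = (-6)-11 = -17; aux=18
e=12: %3==0, res = (-17)-12 = -29; aux=19
e=8: not %3==0, res = (-29)-8 = -37; aux=27
e=2: not %3==0, res = (-37)-2 = -39; aux=29
e=2: not %3==0, res = (-39)-2 = -41; aux=31
res-aux = (-41)-31 = -72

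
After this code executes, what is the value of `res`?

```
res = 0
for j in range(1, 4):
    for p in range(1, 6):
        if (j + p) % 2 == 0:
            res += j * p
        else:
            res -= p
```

27

j=1,p=1: even sum, res = 0+1 = 1
j=1,p=2: odd sum, res = 1-2 = -1
j=1,p=3: even sum, res = (-1)+3 = 2
j=1,p=4: odd sum, res = 2-4 = -2
j=1,p=5: even sum, res = (-2)+5 = 3
j=2,p=1: odd sum, res = 3-1 = 2
j=2,p=2: even sum, res = 2+4 = 6
j=2,p=3: odd sum, res = 6-3 = 3
j=2,p=4: even sum, res = 3+8 = 11
j=2,p=5: odd sum, res = 11-5 = 6
j=3,p=1: even sum, res = 6+3 = 9
j=3,p=2: odd sum, res = 9-2 = 7
j=3,p=3: even sum, res = 7+9 = 16
j=3,p=4: odd sum, res = 16-4 = 12
j=3,p=5: even sum, res = 12+15 = 27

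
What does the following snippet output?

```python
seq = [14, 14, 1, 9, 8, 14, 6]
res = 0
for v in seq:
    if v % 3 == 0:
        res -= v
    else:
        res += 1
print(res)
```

v=14: not %3==0, res = 0+1 = 1
v=14: not %3==0, res = 1+1 = 2
v=1: not %3==0, res = 2+1 = 3
v=9: %3==0, res = 3-9 = -6
v=8: not %3==0, res = (-6)+1 = -5
v=14: not %3==0, res = (-5)+1 = -4
v=6: %3==0, res = (-4)-6 = -10

-10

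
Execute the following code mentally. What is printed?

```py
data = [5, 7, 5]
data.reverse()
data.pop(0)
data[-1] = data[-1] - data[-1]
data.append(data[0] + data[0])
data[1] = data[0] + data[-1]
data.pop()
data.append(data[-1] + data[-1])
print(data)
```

[7, 21, 42]

reverse → [5, 7, 5]
pop(0) removes 5 → [7, 5]
data[-1] = data[-1]-data[-1] = 5-5 = 0 → [7, 0]
append data[0]+data[0] = 7+7 = 14 → [7, 0, 14]
data[1] = data[0]+data[-1] = 7+14 = 21 → [7, 21, 14]
pop() removes 14 → [7, 21]
append data[-1]+data[-1] = 21+21 = 42 → [7, 21, 42]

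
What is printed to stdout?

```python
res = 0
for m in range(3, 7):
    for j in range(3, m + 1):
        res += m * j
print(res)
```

205

m=3,j=3: res = 0+9 = 9
m=4,j=3: res = 9+12 = 21
m=4,j=4: res = 21+16 = 37
m=5,j=3: res = 37+15 = 52
m=5,j=4: res = 52+20 = 72
m=5,j=5: res = 72+25 = 97
m=6,j=3: res = 97+18 = 115
m=6,j=4: res = 115+24 = 139
m=6,j=5: res = 139+30 = 169
m=6,j=6: res = 169+36 = 205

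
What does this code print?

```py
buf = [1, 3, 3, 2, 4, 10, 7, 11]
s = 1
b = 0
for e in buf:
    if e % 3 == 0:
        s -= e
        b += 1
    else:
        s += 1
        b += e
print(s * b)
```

37

e=1: not %3==0, s = 1+1 = 2; b=1
e=3: %3==0, s = 2-3 = -1; b=2
e=3: %3==0, s = (-1)-3 = -4; b=3
e=2: not %3==0, s = (-4)+1 = -3; b=5
e=4: not %3==0, s = (-3)+1 = -2; b=9
e=10: not %3==0, s = (-2)+1 = -1; b=19
e=7: not %3==0, s = (-1)+1 = 0; b=26
e=11: not %3==0, s = 0+1 = 1; b=37
s*b = 1*37 = 37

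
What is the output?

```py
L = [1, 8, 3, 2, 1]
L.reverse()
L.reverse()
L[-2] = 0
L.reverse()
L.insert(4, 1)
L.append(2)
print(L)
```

reverse → [1, 2, 3, 8, 1]
reverse → [1, 8, 3, 2, 1]
L[-2] = 0 → [1, 8, 3, 0, 1]
reverse → [1, 0, 3, 8, 1]
insert 1 at 4 → [1, 0, 3, 8, 1, 1]
append 2 → [1, 0, 3, 8, 1, 1, 2]

[1, 0, 3, 8, 1, 1, 2]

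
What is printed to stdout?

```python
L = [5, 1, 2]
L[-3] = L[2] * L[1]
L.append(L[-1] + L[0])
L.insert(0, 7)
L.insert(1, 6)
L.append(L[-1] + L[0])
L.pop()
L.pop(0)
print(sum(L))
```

L[-3] = L[2]*L[1] = 2*1 = 2 → [2, 1, 2]
append L[-1]+L[0] = 2+2 = 4 → [2, 1, 2, 4]
insert 7 at 0 → [7, 2, 1, 2, 4]
insert 6 at 1 → [7, 6, 2, 1, 2, 4]
append L[-1]+L[0] = 4+7 = 11 → [7, 6, 2, 1, 2, 4, 11]
pop() removes 11 → [7, 6, 2, 1, 2, 4]
pop(0) removes 7 → [6, 2, 1, 2, 4]
sum = 15

15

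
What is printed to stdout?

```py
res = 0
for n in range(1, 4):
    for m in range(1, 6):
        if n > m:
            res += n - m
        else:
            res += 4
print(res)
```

n=1,m=1: not 1>1, res = 0+4 = 4
n=1,m=2: not 1>2, res = 4+4 = 8
n=1,m=3: not 1>3, res = 8+4 = 12
n=1,m=4: not 1>4, res = 12+4 = 16
n=1,m=5: not 1>5, res = 16+4 = 20
n=2,m=1: 2>1, res = 20+1 = 21
n=2,m=2: not 2>2, res = 21+4 = 25
n=2,m=3: not 2>3, res = 25+4 = 29
n=2,m=4: not 2>4, res = 29+4 = 33
n=2,m=5: not 2>5, res = 33+4 = 37
n=3,m=1: 3>1, res = 37+2 = 39
n=3,m=2: 3>2, res = 39+1 = 40
n=3,m=3: not 3>3, res = 40+4 = 44
n=3,m=4: not 3>4, res = 44+4 = 48
n=3,m=5: not 3>5, res = 48+4 = 52

52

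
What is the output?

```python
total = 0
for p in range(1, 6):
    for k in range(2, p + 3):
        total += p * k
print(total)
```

280

p=1,k=2: total = 0+2 = 2
p=1,k=3: total = 2+3 = 5
p=2,k=2: total = 5+4 = 9
p=2,k=3: total = 9+6 = 15
p=2,k=4: total = 15+8 = 23
p=3,k=2: total = 23+6 = 29
p=3,k=3: total = 29+9 = 38
p=3,k=4: total = 38+12 = 50
p=3,k=5: total = 50+15 = 65
p=4,k=2: total = 65+8 = 73
p=4,k=3: total = 73+12 = 85
p=4,k=4: total = 85+16 = 101
p=4,k=5: total = 101+20 = 121
p=4,k=6: total = 121+24 = 145
p=5,k=2: total = 145+10 = 155
p=5,k=3: total = 155+15 = 170
p=5,k=4: total = 170+20 = 190
p=5,k=5: total = 190+25 = 215
p=5,k=6: total = 215+30 = 245
p=5,k=7: total = 245+35 = 280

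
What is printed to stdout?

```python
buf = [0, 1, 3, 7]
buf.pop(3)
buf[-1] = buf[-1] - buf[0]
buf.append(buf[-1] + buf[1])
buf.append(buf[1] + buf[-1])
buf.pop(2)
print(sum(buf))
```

pop(3) removes 7 → [0, 1, 3]
buf[-1] = buf[-1]-buf[0] = 3-0 = 3 → [0, 1, 3]
append buf[-1]+buf[1] = 3+1 = 4 → [0, 1, 3, 4]
append buf[1]+buf[-1] = 1+4 = 5 → [0, 1, 3, 4, 5]
pop(2) removes 3 → [0, 1, 4, 5]
sum = 10

10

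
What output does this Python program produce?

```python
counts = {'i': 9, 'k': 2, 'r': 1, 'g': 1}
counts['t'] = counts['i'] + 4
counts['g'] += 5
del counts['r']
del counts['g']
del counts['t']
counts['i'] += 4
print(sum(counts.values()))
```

15

counts['t'] = counts['i']+4 = 13 → {'i': 9, 'k': 2, 'r': 1, 'g': 1, 't': 13}
counts['g'] = 1+5 = 6 → {'i': 9, 'k': 2, 'r': 1, 'g': 6, 't': 13}
del 'r' → {'i': 9, 'k': 2, 'g': 6, 't': 13}
del 'g' → {'i': 9, 'k': 2, 't': 13}
del 't' → {'i': 9, 'k': 2}
counts['i'] = 9+4 = 13 → {'i': 13, 'k': 2}
sum of values = 15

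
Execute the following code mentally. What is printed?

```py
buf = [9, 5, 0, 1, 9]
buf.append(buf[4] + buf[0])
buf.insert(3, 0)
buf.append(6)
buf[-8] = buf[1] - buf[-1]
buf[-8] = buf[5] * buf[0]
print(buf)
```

append buf[4]+buf[0] = 9+9 = 18 → [9, 5, 0, 1, 9, 18]
insert 0 at 3 → [9, 5, 0, 0, 1, 9, 18]
append 6 → [9, 5, 0, 0, 1, 9, 18, 6]
buf[-8] = buf[1]-buf[-1] = 5-6 = -1 → [-1, 5, 0, 0, 1, 9, 18, 6]
buf[-8] = buf[5]*buf[0] = 9*(-1) = -9 → [-9, 5, 0, 0, 1, 9, 18, 6]

[-9, 5, 0, 0, 1, 9, 18, 6]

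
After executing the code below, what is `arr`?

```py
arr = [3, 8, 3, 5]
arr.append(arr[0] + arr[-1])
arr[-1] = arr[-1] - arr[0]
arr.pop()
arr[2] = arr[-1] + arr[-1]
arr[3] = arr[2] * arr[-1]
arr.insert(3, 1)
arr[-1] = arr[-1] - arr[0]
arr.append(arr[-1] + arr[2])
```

append arr[0]+arr[-1] = 3+5 = 8 → [3, 8, 3, 5, 8]
arr[-1] = arr[-1]-arr[0] = 8-3 = 5 → [3, 8, 3, 5, 5]
pop() removes 5 → [3, 8, 3, 5]
arr[2] = arr[-1]+arr[-1] = 5+5 = 10 → [3, 8, 10, 5]
arr[3] = arr[2]*arr[-1] = 10*5 = 50 → [3, 8, 10, 50]
insert 1 at 3 → [3, 8, 10, 1, 50]
arr[-1] = arr[-1]-arr[0] = 50-3 = 47 → [3, 8, 10, 1, 47]
append arr[-1]+arr[2] = 47+10 = 57 → [3, 8, 10, 1, 47, 57]

[3, 8, 10, 1, 47, 57]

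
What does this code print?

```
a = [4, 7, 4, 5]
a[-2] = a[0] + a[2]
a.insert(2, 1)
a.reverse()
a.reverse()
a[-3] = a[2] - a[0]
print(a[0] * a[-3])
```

a[-2] = a[0]+a[2] = 4+4 = 8 → [4, 7, 8, 5]
insert 1 at 2 → [4, 7, 1, 8, 5]
reverse → [5, 8, 1, 7, 4]
reverse → [4, 7, 1, 8, 5]
a[-3] = a[2]-a[0] = 1-4 = -3 → [4, 7, -3, 8, 5]
a[0]*a[-3] = 4*(-3) = -12

-12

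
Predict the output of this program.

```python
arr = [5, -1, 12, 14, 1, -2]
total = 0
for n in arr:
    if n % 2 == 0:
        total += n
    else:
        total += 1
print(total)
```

n=5: not even, total = 0+1 = 1
n=-1: not even, total = 1+1 = 2
n=12: even, total = 2+12 = 14
n=14: even, total = 14+14 = 28
n=1: not even, total = 28+1 = 29
n=-2: even, total = 29+(-2) = 27

27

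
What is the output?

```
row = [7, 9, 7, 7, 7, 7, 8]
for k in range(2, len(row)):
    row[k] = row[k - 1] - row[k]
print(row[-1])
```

k=2: row[2] = 9-7 = 2 → [7, 9, 2, 7, 7, 7, 8]
k=3: row[3] = 2-7 = -5 → [7, 9, 2, -5, 7, 7, 8]
k=4: row[4] = (-5)-7 = -12 → [7, 9, 2, -5, -12, 7, 8]
k=5: row[5] = (-12)-7 = -19 → [7, 9, 2, -5, -12, -19, 8]
k=6: row[6] = (-19)-8 = -27 → [7, 9, 2, -5, -12, -19, -27]

-27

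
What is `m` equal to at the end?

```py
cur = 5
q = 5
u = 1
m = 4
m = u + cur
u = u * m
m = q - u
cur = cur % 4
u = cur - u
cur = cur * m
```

m = 1+5 = 6
u = 1*6 = 6
m = 5-6 = -1
cur = 5%4 = 1
u = 1-6 = -5
cur = 1*(-1) = -1

-1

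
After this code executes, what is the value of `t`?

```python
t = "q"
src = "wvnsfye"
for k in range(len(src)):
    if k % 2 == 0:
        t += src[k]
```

k=0: add 'w' → 'qw'
k=1: skip
k=2: add 'n' → 'qwn'
k=3: skip
k=4: add 'f' → 'qwnf'
k=5: skip
k=6: add 'e' → 'qwnfe'

'qwnfe'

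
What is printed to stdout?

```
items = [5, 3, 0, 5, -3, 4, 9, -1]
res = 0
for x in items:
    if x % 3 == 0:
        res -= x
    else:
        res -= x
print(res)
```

x=5: not %3==0, res = 0-5 = -5
x=3: %3==0, res = (-5)-3 = -8
x=0: %3==0, res = (-8)-0 = -8
x=5: not %3==0, res = (-8)-5 = -13
x=-3: %3==0, res = (-13)-(-3) = -10
x=4: not %3==0, res = (-10)-4 = -14
x=9: %3==0, res = (-14)-9 = -23
x=-1: not %3==0, res = (-23)-(-1) = -22

-22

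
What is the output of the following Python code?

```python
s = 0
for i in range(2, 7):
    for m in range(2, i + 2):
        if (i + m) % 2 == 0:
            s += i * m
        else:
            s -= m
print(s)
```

105

i=2,m=2: even sum, s = 0+4 = 4
i=2,m=3: odd sum, s = 4-3 = 1
i=3,m=2: odd sum, s = 1-2 = -1
i=3,m=3: even sum, s = (-1)+9 = 8
i=3,m=4: odd sum, s = 8-4 = 4
i=4,m=2: even sum, s = 4+8 = 12
i=4,m=3: odd sum, s = 12-3 = 9
i=4,m=4: even sum, s = 9+16 = 25
i=4,m=5: odd sum, s = 25-5 = 20
i=5,m=2: odd sum, s = 20-2 = 18
i=5,m=3: even sum, s = 18+15 = 33
i=5,m=4: odd sum, s = 33-4 = 29
i=5,m=5: even sum, s = 29+25 = 54
i=5,m=6: odd sum, s = 54-6 = 48
i=6,m=2: even sum, s = 48+12 = 60
i=6,m=3: odd sum, s = 60-3 = 57
i=6,m=4: even sum, s = 57+24 = 81
i=6,m=5: odd sum, s = 81-5 = 76
i=6,m=6: even sum, s = 76+36 = 112
i=6,m=7: odd sum, s = 112-7 = 105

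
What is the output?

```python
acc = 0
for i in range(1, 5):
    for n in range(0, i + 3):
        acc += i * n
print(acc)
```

i=1,n=0: acc = 0+0 = 0
i=1,n=1: acc = 0+1 = 1
i=1,n=2: acc = 1+2 = 3
i=1,n=3: acc = 3+3 = 6
i=2,n=0: acc = 6+0 = 6
i=2,n=1: acc = 6+2 = 8
i=2,n=2: acc = 8+4 = 12
i=2,n=3: acc = 12+6 = 18
i=2,n=4: acc = 18+8 = 26
i=3,n=0: acc = 26+0 = 26
i=3,n=1: acc = 26+3 = 29
i=3,n=2: acc = 29+6 = 35
i=3,n=3: acc = 35+9 = 44
i=3,n=4: acc = 44+12 = 56
i=3,n=5: acc = 56+15 = 71
i=4,n=0: acc = 71+0 = 71
i=4,n=1: acc = 71+4 = 75
i=4,n=2: acc = 75+8 = 83
i=4,n=3: acc = 83+12 = 95
i=4,n=4: acc = 95+16 = 111
i=4,n=5: acc = 111+20 = 131
i=4,n=6: acc = 131+24 = 155

155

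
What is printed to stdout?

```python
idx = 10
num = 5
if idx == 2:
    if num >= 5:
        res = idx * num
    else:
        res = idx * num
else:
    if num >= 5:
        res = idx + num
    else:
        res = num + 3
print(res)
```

15

idx=10, num=5
idx == 2 is False; num >= 5 is True
→ res = idx + num = 15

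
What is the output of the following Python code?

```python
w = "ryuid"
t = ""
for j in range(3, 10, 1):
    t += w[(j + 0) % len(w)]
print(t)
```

j=3: add w[3]='i' → 'i'
j=4: add w[4]='d' → 'id'
j=5: add w[0]='r' → 'idr'
j=6: add w[1]='y' → 'idry'
j=7: add w[2]='u' → 'idryu'
j=8: add w[3]='i' → 'idryui'
j=9: add w[4]='d' → 'idryuid'

idryuid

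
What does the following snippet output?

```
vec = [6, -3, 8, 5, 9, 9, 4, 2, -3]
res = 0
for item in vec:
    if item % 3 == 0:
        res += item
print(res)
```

item=6: %3==0, res = 0+6 = 6
item=-3: %3==0, res = 6+(-3) = 3
item=8: not %3==0
item=5: not %3==0
item=9: %3==0, res = 3+9 = 12
item=9: %3==0, res = 12+9 = 21
item=4: not %3==0
item=2: not %3==0
item=-3: %3==0, res = 21+(-3) = 18

18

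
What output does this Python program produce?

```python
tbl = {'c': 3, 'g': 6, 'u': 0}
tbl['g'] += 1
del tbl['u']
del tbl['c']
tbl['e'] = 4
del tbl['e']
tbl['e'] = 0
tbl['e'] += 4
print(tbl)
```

{'g': 7, 'e': 4}

tbl['g'] = 6+1 = 7 → {'c': 3, 'g': 7, 'u': 0}
del 'u' → {'c': 3, 'g': 7}
del 'c' → {'g': 7}
tbl['e'] = 4 → {'g': 7, 'e': 4}
del 'e' → {'g': 7}
tbl['e'] = 0 → {'g': 7, 'e': 0}
tbl['e'] = 0+4 = 4 → {'g': 7, 'e': 4}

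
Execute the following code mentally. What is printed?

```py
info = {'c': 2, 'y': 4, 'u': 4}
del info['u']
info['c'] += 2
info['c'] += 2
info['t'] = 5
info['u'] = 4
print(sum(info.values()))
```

19

del 'u' → {'c': 2, 'y': 4}
info['c'] = 2+2 = 4 → {'c': 4, 'y': 4}
info['c'] = 4+2 = 6 → {'c': 6, 'y': 4}
info['t'] = 5 → {'c': 6, 'y': 4, 't': 5}
info['u'] = 4 → {'c': 6, 'y': 4, 't': 5, 'u': 4}
sum of values = 19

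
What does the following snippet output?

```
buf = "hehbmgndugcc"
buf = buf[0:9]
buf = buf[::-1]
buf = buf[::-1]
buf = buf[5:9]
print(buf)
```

gndu

slice [0:9] → 'hehbmgndu'
reverse → 'udngmbheh'
reverse → 'hehbmgndu'
slice [5:9] → 'gndu'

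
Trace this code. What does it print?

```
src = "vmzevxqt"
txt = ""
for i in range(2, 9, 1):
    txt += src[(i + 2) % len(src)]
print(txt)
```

i=2: add src[4]='v' → 'v'
i=3: add src[5]='x' → 'vx'
i=4: add src[6]='q' → 'vxq'
i=5: add src[7]='t' → 'vxqt'
i=6: add src[0]='v' → 'vxqtv'
i=7: add src[1]='m' → 'vxqtvm'
i=8: add src[2]='z' → 'vxqtvmz'

vxqtvmz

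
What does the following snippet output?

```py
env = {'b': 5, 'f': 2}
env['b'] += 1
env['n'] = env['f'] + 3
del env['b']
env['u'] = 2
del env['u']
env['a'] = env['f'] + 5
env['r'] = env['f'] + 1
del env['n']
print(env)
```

{'f': 2, 'a': 7, 'r': 3}

env['b'] = 5+1 = 6 → {'b': 6, 'f': 2}
env['n'] = env['f']+3 = 5 → {'b': 6, 'f': 2, 'n': 5}
del 'b' → {'f': 2, 'n': 5}
env['u'] = 2 → {'f': 2, 'n': 5, 'u': 2}
del 'u' → {'f': 2, 'n': 5}
env['a'] = env['f']+5 = 7 → {'f': 2, 'n': 5, 'a': 7}
env['r'] = env['f']+1 = 3 → {'f': 2, 'n': 5, 'a': 7, 'r': 3}
del 'n' → {'f': 2, 'a': 7, 'r': 3}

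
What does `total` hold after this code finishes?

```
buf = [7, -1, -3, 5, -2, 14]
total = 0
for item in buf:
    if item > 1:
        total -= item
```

-26

item=7: >1, total = 0-7 = -7
item=-1: not >1
item=-3: not >1
item=5: >1, total = (-7)-5 = -12
item=-2: not >1
item=14: >1, total = (-12)-14 = -26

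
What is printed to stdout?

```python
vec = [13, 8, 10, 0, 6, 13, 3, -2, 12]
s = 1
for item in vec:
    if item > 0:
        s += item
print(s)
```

66

item=13: >0, s = 1+13 = 14
item=8: >0, s = 14+8 = 22
item=10: >0, s = 22+10 = 32
item=0: not >0
item=6: >0, s = 32+6 = 38
item=13: >0, s = 38+13 = 51
item=3: >0, s = 51+3 = 54
item=-2: not >0
item=12: >0, s = 54+12 = 66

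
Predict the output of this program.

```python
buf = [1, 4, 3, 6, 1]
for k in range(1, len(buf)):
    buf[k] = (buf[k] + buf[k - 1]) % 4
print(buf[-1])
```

3

k=1: buf[1] = (4+1)%4 = 1 → [1, 1, 3, 6, 1]
k=2: buf[2] = (3+1)%4 = 0 → [1, 1, 0, 6, 1]
k=3: buf[3] = (6+0)%4 = 2 → [1, 1, 0, 2, 1]
k=4: buf[4] = (1+2)%4 = 3 → [1, 1, 0, 2, 3]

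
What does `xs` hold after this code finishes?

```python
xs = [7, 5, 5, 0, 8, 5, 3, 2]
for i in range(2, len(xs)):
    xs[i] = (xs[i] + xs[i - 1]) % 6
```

[7, 5, 4, 4, 0, 5, 2, 4]

i=2: xs[2] = (5+5)%6 = 4 → [7, 5, 4, 0, 8, 5, 3, 2]
i=3: xs[3] = (0+4)%6 = 4 → [7, 5, 4, 4, 8, 5, 3, 2]
i=4: xs[4] = (8+4)%6 = 0 → [7, 5, 4, 4, 0, 5, 3, 2]
i=5: xs[5] = (5+0)%6 = 5 → [7, 5, 4, 4, 0, 5, 3, 2]
i=6: xs[6] = (3+5)%6 = 2 → [7, 5, 4, 4, 0, 5, 2, 2]
i=7: xs[7] = (2+2)%6 = 4 → [7, 5, 4, 4, 0, 5, 2, 4]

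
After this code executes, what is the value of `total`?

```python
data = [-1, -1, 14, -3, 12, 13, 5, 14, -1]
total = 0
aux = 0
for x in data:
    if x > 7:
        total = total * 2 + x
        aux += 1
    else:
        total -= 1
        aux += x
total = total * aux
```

x=-1: not >7, total = 0-1 = -1; aux=-1
x=-1: not >7, total = (-1)-1 = -2; aux=-2
x=14: >7, total = (-2)*2+14 = 10; aux=-1
x=-3: not >7, total = 10-1 = 9; aux=-4
x=12: >7, total = 9*2+12 = 30; aux=-3
x=13: >7, total = 30*2+13 = 73; aux=-2
x=5: not >7, total = 73-1 = 72; aux=3
x=14: >7, total = 72*2+14 = 158; aux=4
x=-1: not >7, total = 158-1 = 157; aux=3
total*aux = 157*3 = 471

471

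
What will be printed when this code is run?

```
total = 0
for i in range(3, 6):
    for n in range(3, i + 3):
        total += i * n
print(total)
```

233

i=3,n=3: total = 0+9 = 9
i=3,n=4: total = 9+12 = 21
i=3,n=5: total = 21+15 = 36
i=4,n=3: total = 36+12 = 48
i=4,n=4: total = 48+16 = 64
i=4,n=5: total = 64+20 = 84
i=4,n=6: total = 84+24 = 108
i=5,n=3: total = 108+15 = 123
i=5,n=4: total = 123+20 = 143
i=5,n=5: total = 143+25 = 168
i=5,n=6: total = 168+30 = 198
i=5,n=7: total = 198+35 = 233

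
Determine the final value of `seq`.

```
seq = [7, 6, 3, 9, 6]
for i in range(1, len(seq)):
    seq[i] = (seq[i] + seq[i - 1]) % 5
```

i=1: seq[1] = (6+7)%5 = 3 → [7, 3, 3, 9, 6]
i=2: seq[2] = (3+3)%5 = 1 → [7, 3, 1, 9, 6]
i=3: seq[3] = (9+1)%5 = 0 → [7, 3, 1, 0, 6]
i=4: seq[4] = (6+0)%5 = 1 → [7, 3, 1, 0, 1]

[7, 3, 1, 0, 1]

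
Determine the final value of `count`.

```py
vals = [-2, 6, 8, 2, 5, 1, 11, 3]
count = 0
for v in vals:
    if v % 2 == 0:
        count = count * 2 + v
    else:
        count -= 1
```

v=-2: even, count = 0*2+(-2) = -2
v=6: even, count = (-2)*2+6 = 2
v=8: even, count = 2*2+8 = 12
v=2: even, count = 12*2+2 = 26
v=5: not even, count = 26-1 = 25
v=1: not even, count = 25-1 = 24
v=11: not even, count = 24-1 = 23
v=3: not even, count = 23-1 = 22

22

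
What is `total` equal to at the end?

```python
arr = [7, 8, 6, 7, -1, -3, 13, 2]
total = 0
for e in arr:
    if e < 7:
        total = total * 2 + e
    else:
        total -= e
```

e=7: not <7, total = 0-7 = -7
e=8: not <7, total = (-7)-8 = -15
e=6: <7, total = (-15)*2+6 = -24
e=7: not <7, total = (-24)-7 = -31
e=-1: <7, total = (-31)*2+(-1) = -63
e=-3: <7, total = (-63)*2+(-3) = -129
e=13: not <7, total = (-129)-13 = -142
e=2: <7, total = (-142)*2+2 = -282

-282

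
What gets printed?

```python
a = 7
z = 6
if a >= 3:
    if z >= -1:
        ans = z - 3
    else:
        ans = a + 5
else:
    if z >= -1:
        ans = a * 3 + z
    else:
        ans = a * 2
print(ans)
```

a=7, z=6
a >= 3 is True; z >= -1 is True
→ ans = z - 3 = 3

3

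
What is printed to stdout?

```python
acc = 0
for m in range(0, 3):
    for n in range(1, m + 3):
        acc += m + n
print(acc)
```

30

m=0,n=1: acc = 0+1 = 1
m=0,n=2: acc = 1+2 = 3
m=1,n=1: acc = 3+2 = 5
m=1,n=2: acc = 5+3 = 8
m=1,n=3: acc = 8+4 = 12
m=2,n=1: acc = 12+3 = 15
m=2,n=2: acc = 15+4 = 19
m=2,n=3: acc = 19+5 = 24
m=2,n=4: acc = 24+6 = 30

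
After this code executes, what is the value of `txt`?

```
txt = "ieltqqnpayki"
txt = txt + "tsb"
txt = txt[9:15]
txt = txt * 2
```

+ 'tsb' → 'ieltqqnpaykitsb'
slice [9:15] → 'ykitsb'
repeat ×2 → 'ykitsbykitsb'

'ykitsbykitsb'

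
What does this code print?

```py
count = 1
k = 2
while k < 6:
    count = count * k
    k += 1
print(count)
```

k=2: count = 1*2 = 2
k=3: count = 2*3 = 6
k=4: count = 6*4 = 24
k=5: count = 24*5 = 120

120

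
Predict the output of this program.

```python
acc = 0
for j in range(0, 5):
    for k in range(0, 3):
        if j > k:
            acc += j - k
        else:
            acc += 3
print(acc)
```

37

j=0,k=0: not 0>0, acc = 0+3 = 3
j=0,k=1: not 0>1, acc = 3+3 = 6
j=0,k=2: not 0>2, acc = 6+3 = 9
j=1,k=0: 1>0, acc = 9+1 = 10
j=1,k=1: not 1>1, acc = 10+3 = 13
j=1,k=2: not 1>2, acc = 13+3 = 16
j=2,k=0: 2>0, acc = 16+2 = 18
j=2,k=1: 2>1, acc = 18+1 = 19
j=2,k=2: not 2>2, acc = 19+3 = 22
j=3,k=0: 3>0, acc = 22+3 = 25
j=3,k=1: 3>1, acc = 25+2 = 27
j=3,k=2: 3>2, acc = 27+1 = 28
j=4,k=0: 4>0, acc = 28+4 = 32
j=4,k=1: 4>1, acc = 32+3 = 35
j=4,k=2: 4>2, acc = 35+2 = 37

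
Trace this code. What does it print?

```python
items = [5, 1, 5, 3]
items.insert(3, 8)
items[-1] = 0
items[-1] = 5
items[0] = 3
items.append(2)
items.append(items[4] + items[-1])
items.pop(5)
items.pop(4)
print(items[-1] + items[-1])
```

14

insert 8 at 3 → [5, 1, 5, 8, 3]
items[-1] = 0 → [5, 1, 5, 8, 0]
items[-1] = 5 → [5, 1, 5, 8, 5]
items[0] = 3 → [3, 1, 5, 8, 5]
append 2 → [3, 1, 5, 8, 5, 2]
append items[4]+items[-1] = 5+2 = 7 → [3, 1, 5, 8, 5, 2, 7]
pop(5) removes 2 → [3, 1, 5, 8, 5, 7]
pop(4) removes 5 → [3, 1, 5, 8, 7]
items[-1]+items[-1] = 7+7 = 14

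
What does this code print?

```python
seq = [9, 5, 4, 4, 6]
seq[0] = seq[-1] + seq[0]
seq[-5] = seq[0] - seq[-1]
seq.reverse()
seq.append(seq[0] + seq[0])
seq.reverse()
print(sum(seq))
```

40

seq[0] = seq[-1]+seq[0] = 6+9 = 15 → [15, 5, 4, 4, 6]
seq[-5] = seq[0]-seq[-1] = 15-6 = 9 → [9, 5, 4, 4, 6]
reverse → [6, 4, 4, 5, 9]
append seq[0]+seq[0] = 6+6 = 12 → [6, 4, 4, 5, 9, 12]
reverse → [12, 9, 5, 4, 4, 6]
sum = 40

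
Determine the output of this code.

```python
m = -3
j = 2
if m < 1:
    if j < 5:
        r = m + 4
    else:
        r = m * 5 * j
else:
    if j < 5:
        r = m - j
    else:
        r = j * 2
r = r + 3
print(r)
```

4

m=-3, j=2
m < 1 is True; j < 5 is True
→ r = m + 4 = 1
r = 1+3 = 4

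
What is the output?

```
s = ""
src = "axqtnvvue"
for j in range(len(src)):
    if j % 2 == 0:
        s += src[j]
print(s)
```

aqnve

j=0: add 'a' → 'a'
j=1: skip
j=2: add 'q' → 'aq'
j=3: skip
j=4: add 'n' → 'aqn'
j=5: skip
j=6: add 'v' → 'aqnv'
j=7: skip
j=8: add 'e' → 'aqnve'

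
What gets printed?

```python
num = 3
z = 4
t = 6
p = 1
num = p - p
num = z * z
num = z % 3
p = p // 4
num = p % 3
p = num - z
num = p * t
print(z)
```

num = 1-1 = 0
num = 4*4 = 16
num = 4%3 = 1
p = 1//4 = 0
num = 0%3 = 0
p = 0-4 = -4
num = (-4)*6 = -24

4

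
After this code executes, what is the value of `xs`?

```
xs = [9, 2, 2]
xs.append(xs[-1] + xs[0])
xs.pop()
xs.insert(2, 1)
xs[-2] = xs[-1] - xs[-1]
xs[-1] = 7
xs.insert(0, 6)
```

append xs[-1]+xs[0] = 2+9 = 11 → [9, 2, 2, 11]
pop() removes 11 → [9, 2, 2]
insert 1 at 2 → [9, 2, 1, 2]
xs[-2] = xs[-1]-xs[-1] = 2-2 = 0 → [9, 2, 0, 2]
xs[-1] = 7 → [9, 2, 0, 7]
insert 6 at 0 → [6, 9, 2, 0, 7]

[6, 9, 2, 0, 7]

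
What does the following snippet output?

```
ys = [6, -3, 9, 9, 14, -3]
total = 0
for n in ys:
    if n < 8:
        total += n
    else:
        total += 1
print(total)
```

3

n=6: <8, total = 0+6 = 6
n=-3: <8, total = 6+(-3) = 3
n=9: not <8, total = 3+1 = 4
n=9: not <8, total = 4+1 = 5
n=14: not <8, total = 5+1 = 6
n=-3: <8, total = 6+(-3) = 3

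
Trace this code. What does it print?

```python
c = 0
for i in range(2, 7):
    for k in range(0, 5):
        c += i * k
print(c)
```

i=2,k=0: c = 0+0 = 0
i=2,k=1: c = 0+2 = 2
i=2,k=2: c = 2+4 = 6
i=2,k=3: c = 6+6 = 12
i=2,k=4: c = 12+8 = 20
i=3,k=0: c = 20+0 = 20
i=3,k=1: c = 20+3 = 23
i=3,k=2: c = 23+6 = 29
i=3,k=3: c = 29+9 = 38
i=3,k=4: c = 38+12 = 50
i=4,k=0: c = 50+0 = 50
i=4,k=1: c = 50+4 = 54
i=4,k=2: c = 54+8 = 62
i=4,k=3: c = 62+12 = 74
i=4,k=4: c = 74+16 = 90
i=5,k=0: c = 90+0 = 90
i=5,k=1: c = 90+5 = 95
i=5,k=2: c = 95+10 = 105
i=5,k=3: c = 105+15 = 120
i=5,k=4: c = 120+20 = 140
i=6,k=0: c = 140+0 = 140
i=6,k=1: c = 140+6 = 146
i=6,k=2: c = 146+12 = 158
i=6,k=3: c = 158+18 = 176
i=6,k=4: c = 176+24 = 200

200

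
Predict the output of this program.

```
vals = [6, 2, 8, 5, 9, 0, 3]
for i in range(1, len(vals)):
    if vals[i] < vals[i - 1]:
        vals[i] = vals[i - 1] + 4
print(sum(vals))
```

i=1: 2<6, vals[1] = 6+4 = 10 → [6, 10, 8, 5, 9, 0, 3]
i=2: 8<10, vals[2] = 10+4 = 14 → [6, 10, 14, 5, 9, 0, 3]
i=3: 5<14, vals[3] = 14+4 = 18 → [6, 10, 14, 18, 9, 0, 3]
i=4: 9<18, vals[4] = 18+4 = 22 → [6, 10, 14, 18, 22, 0, 3]
i=5: 0<22, vals[5] = 22+4 = 26 → [6, 10, 14, 18, 22, 26, 3]
i=6: 3<26, vals[6] = 26+4 = 30 → [6, 10, 14, 18, 22, 26, 30]
sum = 126

126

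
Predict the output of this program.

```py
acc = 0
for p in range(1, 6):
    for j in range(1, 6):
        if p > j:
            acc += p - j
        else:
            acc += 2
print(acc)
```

50

p=1,j=1: not 1>1, acc = 0+2 = 2
p=1,j=2: not 1>2, acc = 2+2 = 4
p=1,j=3: not 1>3, acc = 4+2 = 6
p=1,j=4: not 1>4, acc = 6+2 = 8
p=1,j=5: not 1>5, acc = 8+2 = 10
p=2,j=1: 2>1, acc = 10+1 = 11
p=2,j=2: not 2>2, acc = 11+2 = 13
p=2,j=3: not 2>3, acc = 13+2 = 15
p=2,j=4: not 2>4, acc = 15+2 = 17
p=2,j=5: not 2>5, acc = 17+2 = 19
p=3,j=1: 3>1, acc = 19+2 = 21
p=3,j=2: 3>2, acc = 21+1 = 22
p=3,j=3: not 3>3, acc = 22+2 = 24
p=3,j=4: not 3>4, acc = 24+2 = 26
p=3,j=5: not 3>5, acc = 26+2 = 28
p=4,j=1: 4>1, acc = 28+3 = 31
p=4,j=2: 4>2, acc = 31+2 = 33
p=4,j=3: 4>3, acc = 33+1 = 34
p=4,j=4: not 4>4, acc = 34+2 = 36
p=4,j=5: not 4>5, acc = 36+2 = 38
p=5,j=1: 5>1, acc = 38+4 = 42
p=5,j=2: 5>2, acc = 42+3 = 45
p=5,j=3: 5>3, acc = 45+2 = 47
p=5,j=4: 5>4, acc = 47+1 = 48
p=5,j=5: not 5>5, acc = 48+2 = 50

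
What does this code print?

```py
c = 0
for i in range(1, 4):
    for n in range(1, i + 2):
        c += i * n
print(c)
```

45

i=1,n=1: c = 0+1 = 1
i=1,n=2: c = 1+2 = 3
i=2,n=1: c = 3+2 = 5
i=2,n=2: c = 5+4 = 9
i=2,n=3: c = 9+6 = 15
i=3,n=1: c = 15+3 = 18
i=3,n=2: c = 18+6 = 24
i=3,n=3: c = 24+9 = 33
i=3,n=4: c = 33+12 = 45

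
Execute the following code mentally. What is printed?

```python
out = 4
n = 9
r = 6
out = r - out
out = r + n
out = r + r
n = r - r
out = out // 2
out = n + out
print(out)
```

6

out = 6-4 = 2
out = 6+9 = 15
out = 6+6 = 12
n = 6-6 = 0
out = 12//2 = 6
out = 0+6 = 6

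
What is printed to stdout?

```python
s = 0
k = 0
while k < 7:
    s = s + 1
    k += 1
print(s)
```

7

k=0: s = 0+1 = 1
k=1: s = 1+1 = 2
k=2: s = 2+1 = 3
k=3: s = 3+1 = 4
k=4: s = 4+1 = 5
k=5: s = 5+1 = 6
k=6: s = 6+1 = 7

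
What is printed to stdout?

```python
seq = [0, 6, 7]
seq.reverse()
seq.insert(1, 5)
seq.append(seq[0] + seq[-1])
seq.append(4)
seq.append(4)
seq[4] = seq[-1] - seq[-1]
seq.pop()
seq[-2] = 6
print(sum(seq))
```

reverse → [7, 6, 0]
insert 5 at 1 → [7, 5, 6, 0]
append seq[0]+seq[-1] = 7+0 = 7 → [7, 5, 6, 0, 7]
append 4 → [7, 5, 6, 0, 7, 4]
append 4 → [7, 5, 6, 0, 7, 4, 4]
seq[4] = seq[-1]-seq[-1] = 4-4 = 0 → [7, 5, 6, 0, 0, 4, 4]
pop() removes 4 → [7, 5, 6, 0, 0, 4]
seq[-2] = 6 → [7, 5, 6, 0, 6, 4]
sum = 28

28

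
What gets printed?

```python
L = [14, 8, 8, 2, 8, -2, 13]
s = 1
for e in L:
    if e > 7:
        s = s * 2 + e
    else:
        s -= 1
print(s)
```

375

e=14: >7, s = 1*2+14 = 16
e=8: >7, s = 16*2+8 = 40
e=8: >7, s = 40*2+8 = 88
e=2: not >7, s = 88-1 = 87
e=8: >7, s = 87*2+8 = 182
e=-2: not >7, s = 182-1 = 181
e=13: >7, s = 181*2+13 = 375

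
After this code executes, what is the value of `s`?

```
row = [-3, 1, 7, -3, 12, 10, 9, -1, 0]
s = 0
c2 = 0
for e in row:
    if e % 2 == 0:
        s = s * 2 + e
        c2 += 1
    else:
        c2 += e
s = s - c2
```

55

e=-3: not even; c2=-3
e=1: not even; c2=-2
e=7: not even; c2=5
e=-3: not even; c2=2
e=12: even, s = 0*2+12 = 12; c2=3
e=10: even, s = 12*2+10 = 34; c2=4
e=9: not even; c2=13
e=-1: not even; c2=12
e=0: even, s = 34*2+0 = 68; c2=13
s-c2 = 68-13 = 55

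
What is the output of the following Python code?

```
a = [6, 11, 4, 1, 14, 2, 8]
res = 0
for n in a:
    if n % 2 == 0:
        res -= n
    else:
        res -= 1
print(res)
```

n=6: even, res = 0-6 = -6
n=11: not even, res = (-6)-1 = -7
n=4: even, res = (-7)-4 = -11
n=1: not even, res = (-11)-1 = -12
n=14: even, res = (-12)-14 = -26
n=2: even, res = (-26)-2 = -28
n=8: even, res = (-28)-8 = -36

-36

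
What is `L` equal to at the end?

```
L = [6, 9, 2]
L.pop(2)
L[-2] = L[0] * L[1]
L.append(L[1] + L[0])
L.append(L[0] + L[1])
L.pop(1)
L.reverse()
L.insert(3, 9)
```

pop(2) removes 2 → [6, 9]
L[-2] = L[0]*L[1] = 6*9 = 54 → [54, 9]
append L[1]+L[0] = 9+54 = 63 → [54, 9, 63]
append L[0]+L[1] = 54+9 = 63 → [54, 9, 63, 63]
pop(1) removes 9 → [54, 63, 63]
reverse → [63, 63, 54]
insert 9 at 3 → [63, 63, 54, 9]

[63, 63, 54, 9]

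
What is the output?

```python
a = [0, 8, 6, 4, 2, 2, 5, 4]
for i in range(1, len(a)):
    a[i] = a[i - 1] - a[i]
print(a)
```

i=1: a[1] = 0-8 = -8 → [0, -8, 6, 4, 2, 2, 5, 4]
i=2: a[2] = (-8)-6 = -14 → [0, -8, -14, 4, 2, 2, 5, 4]
i=3: a[3] = (-14)-4 = -18 → [0, -8, -14, -18, 2, 2, 5, 4]
i=4: a[4] = (-18)-2 = -20 → [0, -8, -14, -18, -20, 2, 5, 4]
i=5: a[5] = (-20)-2 = -22 → [0, -8, -14, -18, -20, -22, 5, 4]
i=6: a[6] = (-22)-5 = -27 → [0, -8, -14, -18, -20, -22, -27, 4]
i=7: a[7] = (-27)-4 = -31 → [0, -8, -14, -18, -20, -22, -27, -31]

[0, -8, -14, -18, -20, -22, -27, -31]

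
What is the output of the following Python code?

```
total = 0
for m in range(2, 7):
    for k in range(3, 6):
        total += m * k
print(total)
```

240

m=2,k=3: total = 0+6 = 6
m=2,k=4: total = 6+8 = 14
m=2,k=5: total = 14+10 = 24
m=3,k=3: total = 24+9 = 33
m=3,k=4: total = 33+12 = 45
m=3,k=5: total = 45+15 = 60
m=4,k=3: total = 60+12 = 72
m=4,k=4: total = 72+16 = 88
m=4,k=5: total = 88+20 = 108
m=5,k=3: total = 108+15 = 123
m=5,k=4: total = 123+20 = 143
m=5,k=5: total = 143+25 = 168
m=6,k=3: total = 168+18 = 186
m=6,k=4: total = 186+24 = 210
m=6,k=5: total = 210+30 = 240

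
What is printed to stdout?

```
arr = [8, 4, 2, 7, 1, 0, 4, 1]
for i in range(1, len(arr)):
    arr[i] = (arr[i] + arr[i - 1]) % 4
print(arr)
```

[8, 0, 2, 1, 2, 2, 2, 3]

i=1: arr[1] = (4+8)%4 = 0 → [8, 0, 2, 7, 1, 0, 4, 1]
i=2: arr[2] = (2+0)%4 = 2 → [8, 0, 2, 7, 1, 0, 4, 1]
i=3: arr[3] = (7+2)%4 = 1 → [8, 0, 2, 1, 1, 0, 4, 1]
i=4: arr[4] = (1+1)%4 = 2 → [8, 0, 2, 1, 2, 0, 4, 1]
i=5: arr[5] = (0+2)%4 = 2 → [8, 0, 2, 1, 2, 2, 4, 1]
i=6: arr[6] = (4+2)%4 = 2 → [8, 0, 2, 1, 2, 2, 2, 1]
i=7: arr[7] = (1+2)%4 = 3 → [8, 0, 2, 1, 2, 2, 2, 3]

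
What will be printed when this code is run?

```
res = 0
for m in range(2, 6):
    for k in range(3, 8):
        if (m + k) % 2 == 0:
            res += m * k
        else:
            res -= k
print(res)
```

130

m=2,k=3: odd sum, res = 0-3 = -3
m=2,k=4: even sum, res = (-3)+8 = 5
m=2,k=5: odd sum, res = 5-5 = 0
m=2,k=6: even sum, res = 0+12 = 12
m=2,k=7: odd sum, res = 12-7 = 5
m=3,k=3: even sum, res = 5+9 = 14
m=3,k=4: odd sum, res = 14-4 = 10
m=3,k=5: even sum, res = 10+15 = 25
m=3,k=6: odd sum, res = 25-6 = 19
m=3,k=7: even sum, res = 19+21 = 40
m=4,k=3: odd sum, res = 40-3 = 37
m=4,k=4: even sum, res = 37+16 = 53
m=4,k=5: odd sum, res = 53-5 = 48
m=4,k=6: even sum, res = 48+24 = 72
m=4,k=7: odd sum, res = 72-7 = 65
m=5,k=3: even sum, res = 65+15 = 80
m=5,k=4: odd sum, res = 80-4 = 76
m=5,k=5: even sum, res = 76+25 = 101
m=5,k=6: odd sum, res = 101-6 = 95
m=5,k=7: even sum, res = 95+35 = 130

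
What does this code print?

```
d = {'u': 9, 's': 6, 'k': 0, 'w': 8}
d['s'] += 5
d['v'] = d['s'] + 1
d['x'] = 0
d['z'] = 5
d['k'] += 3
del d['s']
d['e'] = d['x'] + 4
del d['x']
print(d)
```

d['s'] = 6+5 = 11 → {'u': 9, 's': 11, 'k': 0, 'w': 8}
d['v'] = d['s']+1 = 12 → {'u': 9, 's': 11, 'k': 0, 'w': 8, 'v': 12}
d['x'] = 0 → {'u': 9, 's': 11, 'k': 0, 'w': 8, 'v': 12, 'x': 0}
d['z'] = 5 → {'u': 9, 's': 11, 'k': 0, 'w': 8, 'v': 12, 'x': 0, 'z': 5}
d['k'] = 0+3 = 3 → {'u': 9, 's': 11, 'k': 3, 'w': 8, 'v': 12, 'x': 0, 'z': 5}
del 's' → {'u': 9, 'k': 3, 'w': 8, 'v': 12, 'x': 0, 'z': 5}
d['e'] = d['x']+4 = 4 → {'u': 9, 'k': 3, 'w': 8, 'v': 12, 'x': 0, 'z': 5, 'e': 4}
del 'x' → {'u': 9, 'k': 3, 'w': 8, 'v': 12, 'z': 5, 'e': 4}

{'u': 9, 'k': 3, 'w': 8, 'v': 12, 'z': 5, 'e': 4}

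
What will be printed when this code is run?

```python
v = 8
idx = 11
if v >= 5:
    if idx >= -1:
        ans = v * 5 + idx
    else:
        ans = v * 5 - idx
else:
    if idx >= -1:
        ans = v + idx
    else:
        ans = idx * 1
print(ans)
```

51

v=8, idx=11
v >= 5 is True; idx >= -1 is True
→ ans = v * 5 + idx = 51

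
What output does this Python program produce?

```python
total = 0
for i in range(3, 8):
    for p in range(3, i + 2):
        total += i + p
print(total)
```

i=3,p=3: total = 0+6 = 6
i=3,p=4: total = 6+7 = 13
i=4,p=3: total = 13+7 = 20
i=4,p=4: total = 20+8 = 28
i=4,p=5: total = 28+9 = 37
i=5,p=3: total = 37+8 = 45
i=5,p=4: total = 45+9 = 54
i=5,p=5: total = 54+10 = 64
i=5,p=6: total = 64+11 = 75
i=6,p=3: total = 75+9 = 84
i=6,p=4: total = 84+10 = 94
i=6,p=5: total = 94+11 = 105
i=6,p=6: total = 105+12 = 117
i=6,p=7: total = 117+13 = 130
i=7,p=3: total = 130+10 = 140
i=7,p=4: total = 140+11 = 151
i=7,p=5: total = 151+12 = 163
i=7,p=6: total = 163+13 = 176
i=7,p=7: total = 176+14 = 190
i=7,p=8: total = 190+15 = 205

205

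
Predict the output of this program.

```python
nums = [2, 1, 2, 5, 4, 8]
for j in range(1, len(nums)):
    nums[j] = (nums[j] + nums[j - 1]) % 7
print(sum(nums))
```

j=1: nums[1] = (1+2)%7 = 3 → [2, 3, 2, 5, 4, 8]
j=2: nums[2] = (2+3)%7 = 5 → [2, 3, 5, 5, 4, 8]
j=3: nums[3] = (5+5)%7 = 3 → [2, 3, 5, 3, 4, 8]
j=4: nums[4] = (4+3)%7 = 0 → [2, 3, 5, 3, 0, 8]
j=5: nums[5] = (8+0)%7 = 1 → [2, 3, 5, 3, 0, 1]
sum = 14

14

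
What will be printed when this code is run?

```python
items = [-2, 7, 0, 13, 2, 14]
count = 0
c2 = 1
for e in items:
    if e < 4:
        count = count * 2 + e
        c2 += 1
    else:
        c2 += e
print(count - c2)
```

e=-2: <4, count = 0*2+(-2) = -2; c2=2
e=7: not <4; c2=9
e=0: <4, count = (-2)*2+0 = -4; c2=10
e=13: not <4; c2=23
e=2: <4, count = (-4)*2+2 = -6; c2=24
e=14: not <4; c2=38
count-c2 = (-6)-38 = -44

-44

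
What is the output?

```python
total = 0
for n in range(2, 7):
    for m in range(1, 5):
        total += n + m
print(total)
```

130

n=2,m=1: total = 0+3 = 3
n=2,m=2: total = 3+4 = 7
n=2,m=3: total = 7+5 = 12
n=2,m=4: total = 12+6 = 18
n=3,m=1: total = 18+4 = 22
n=3,m=2: total = 22+5 = 27
n=3,m=3: total = 27+6 = 33
n=3,m=4: total = 33+7 = 40
n=4,m=1: total = 40+5 = 45
n=4,m=2: total = 45+6 = 51
n=4,m=3: total = 51+7 = 58
n=4,m=4: total = 58+8 = 66
n=5,m=1: total = 66+6 = 72
n=5,m=2: total = 72+7 = 79
n=5,m=3: total = 79+8 = 87
n=5,m=4: total = 87+9 = 96
n=6,m=1: total = 96+7 = 103
n=6,m=2: total = 103+8 = 111
n=6,m=3: total = 111+9 = 120
n=6,m=4: total = 120+10 = 130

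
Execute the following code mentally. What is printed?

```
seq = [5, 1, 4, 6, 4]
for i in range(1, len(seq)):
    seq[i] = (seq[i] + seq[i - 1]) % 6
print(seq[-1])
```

2

i=1: seq[1] = (1+5)%6 = 0 → [5, 0, 4, 6, 4]
i=2: seq[2] = (4+0)%6 = 4 → [5, 0, 4, 6, 4]
i=3: seq[3] = (6+4)%6 = 4 → [5, 0, 4, 4, 4]
i=4: seq[4] = (4+4)%6 = 2 → [5, 0, 4, 4, 2]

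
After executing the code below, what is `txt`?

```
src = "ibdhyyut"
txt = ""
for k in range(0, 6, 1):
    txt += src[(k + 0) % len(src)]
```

k=0: add src[0]='i' → 'i'
k=1: add src[1]='b' → 'ib'
k=2: add src[2]='d' → 'ibd'
k=3: add src[3]='h' → 'ibdh'
k=4: add src[4]='y' → 'ibdhy'
k=5: add src[5]='y' → 'ibdhyy'

'ibdhyy'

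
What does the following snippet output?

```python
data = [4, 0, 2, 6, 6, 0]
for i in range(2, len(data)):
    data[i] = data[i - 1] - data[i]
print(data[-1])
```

-14

i=2: data[2] = 0-2 = -2 → [4, 0, -2, 6, 6, 0]
i=3: data[3] = (-2)-6 = -8 → [4, 0, -2, -8, 6, 0]
i=4: data[4] = (-8)-6 = -14 → [4, 0, -2, -8, -14, 0]
i=5: data[5] = (-14)-0 = -14 → [4, 0, -2, -8, -14, -14]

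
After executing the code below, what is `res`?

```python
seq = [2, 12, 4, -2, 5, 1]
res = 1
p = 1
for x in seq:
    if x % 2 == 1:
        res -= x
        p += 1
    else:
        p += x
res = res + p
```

x=2: not odd; p=3
x=12: not odd; p=15
x=4: not odd; p=19
x=-2: not odd; p=17
x=5: odd, res = 1-5 = -4; p=18
x=1: odd, res = (-4)-1 = -5; p=19
res+p = (-5)+19 = 14

14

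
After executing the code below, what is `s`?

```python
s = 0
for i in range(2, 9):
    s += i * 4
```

i=2: s = 0+2*4 = 8
i=3: s = 8+3*4 = 20
i=4: s = 20+4*4 = 36
i=5: s = 36+5*4 = 56
i=6: s = 56+6*4 = 80
i=7: s = 80+7*4 = 108
i=8: s = 108+8*4 = 140

140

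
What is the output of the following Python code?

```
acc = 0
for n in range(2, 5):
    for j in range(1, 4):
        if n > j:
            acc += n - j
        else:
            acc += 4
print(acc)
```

22

n=2,j=1: 2>1, acc = 0+1 = 1
n=2,j=2: not 2>2, acc = 1+4 = 5
n=2,j=3: not 2>3, acc = 5+4 = 9
n=3,j=1: 3>1, acc = 9+2 = 11
n=3,j=2: 3>2, acc = 11+1 = 12
n=3,j=3: not 3>3, acc = 12+4 = 16
n=4,j=1: 4>1, acc = 16+3 = 19
n=4,j=2: 4>2, acc = 19+2 = 21
n=4,j=3: 4>3, acc = 21+1 = 22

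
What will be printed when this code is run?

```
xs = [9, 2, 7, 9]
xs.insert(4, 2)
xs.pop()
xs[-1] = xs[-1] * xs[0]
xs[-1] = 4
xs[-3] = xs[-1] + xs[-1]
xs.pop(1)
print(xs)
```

[9, 7, 4]

insert 2 at 4 → [9, 2, 7, 9, 2]
pop() removes 2 → [9, 2, 7, 9]
xs[-1] = xs[-1]*xs[0] = 9*9 = 81 → [9, 2, 7, 81]
xs[-1] = 4 → [9, 2, 7, 4]
xs[-3] = xs[-1]+xs[-1] = 4+4 = 8 → [9, 8, 7, 4]
pop(1) removes 8 → [9, 7, 4]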